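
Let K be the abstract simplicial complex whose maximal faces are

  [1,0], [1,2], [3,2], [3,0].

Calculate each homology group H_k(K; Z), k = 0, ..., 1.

Order the vertices as 0 < 1 < 2 < 3. Listing each simplex with vertices in this order, K has dimension 1 with simplices:

  0-simplices (4): [0], [1], [2], [3]
  1-simplices (4): [0,1], [0,3], [1,2], [2,3]

so the chain groups are C_0 ≅ Z^4, C_1 ≅ Z^4.

The boundary map ∂_1: C_1 → C_0 sends each edge [p,q] (with p < q) to q − p. For instance
  ∂[1,2] = [2] − [1].
The resulting 4×4 matrix has rank 3, and its Smith normal form has invariant factors (1,1,1).

Computing H_k = (kernel of ∂_k) / (image of ∂_{k+1}):

  H_0: rank C_0 − rank ∂_1 = 4 − 3 = 1, and the invariant factors of ∂_1 are all 1, so H_0 ≅ Z.
  H_1: rank ker ∂_1 − rank ∂_2 = (4 − 3) − 0 = 1, and there is no ∂_2, so H_1 ≅ Z.

As a check, the Euler characteristic is 4 − 4 = 0, which agrees with 1 − 1 = 0.

H_0 ≅ Z,  H_1 ≅ Z.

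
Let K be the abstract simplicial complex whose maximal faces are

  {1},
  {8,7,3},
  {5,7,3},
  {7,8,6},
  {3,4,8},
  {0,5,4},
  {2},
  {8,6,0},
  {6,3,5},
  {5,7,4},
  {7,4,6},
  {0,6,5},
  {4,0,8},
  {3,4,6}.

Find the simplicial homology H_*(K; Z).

H_0 = Z^3,  H_1 = Z/2,  H_2 = 0.

Order the vertices as 0 < 1 < 2 < 3 < 4 < 5 < 6 < 7 < 8. Listing each simplex with vertices in this order, K has dimension 2 with simplices:

  0-simplices (9): [0], [1], [2], [3], [4], [5], [6], [7], [8]
  1-simplices (18): [0,4], [0,5], [0,6], [0,8], [3,4], [3,5], [3,6], [3,7], [3,8], [4,5], [4,6], [4,7], [4,8], [5,6], [5,7], [6,7], [6,8], [7,8]
  2-simplices (12): [0,4,5], [0,4,8], [0,5,6], [0,6,8], [3,4,6], [3,4,8], [3,5,6], [3,5,7], [3,7,8], [4,5,7], [4,6,7], [6,7,8]

Hence C_0 ≅ Z^9, C_1 ≅ Z^18, C_2 ≅ Z^12.

∂_1: C_1 → C_0 maps an edge to its endpoints' difference, ∂[p,q] = q − p. For instance
  ∂[7,8] = [8] − [7].
As a 9×18 matrix over Z this has rank 6, with invariant factors (1,1,1,1,1,1).

The boundary map ∂_2: C_2 → C_1 maps a triangle to the signed sum of its edges. For instance
  ∂[3,4,8] = [4,8] − [3,8] + [3,4],
  ∂[0,4,5] = [4,5] − [0,5] + [0,4].
The resulting 18×12 matrix has rank 12, and its Smith normal form has invariant factors (1,1,1,1,1,1,1,1,1,1,1,2).

Computing H_k = (kernel of ∂_k) / (image of ∂_{k+1}):

  H_0: rank C_0 − rank ∂_1 = 9 − 6 = 3, and the invariant factors of ∂_1 are all 1, so H_0 ≅ Z^3.
  H_1: rank ker ∂_1 − rank ∂_2 = (18 − 6) − 12 = 0, and ∂_2 has invariant factor 2 > 1, so H_1 ≅ Z/2.
  H_2: rank ker ∂_2 − rank ∂_3 = (12 − 12) − 0 = 0, and there is no ∂_3, so H_2 ≅ 0.

As a check, the Euler characteristic is 9 − 18 + 12 = 3, which agrees with 3 − 0 + 0 = 3.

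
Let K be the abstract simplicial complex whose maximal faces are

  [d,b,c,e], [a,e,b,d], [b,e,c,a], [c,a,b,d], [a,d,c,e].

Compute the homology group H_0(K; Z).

Fix the vertex order a < b < c < d < e and write every simplex with vertices in increasing order. Then dim K = 3 and the simplices of K are:

  0-simplices (5): a, b, c, d, e
  1-simplices (10): ab, ac, ad, ae, bc, bd, be, cd, ce, de
  2-simplices (10): abc, abd, abe, acd, ace, ade, bcd, bce, bde, cde
  3-simplices (5): abcd, abce, abde, acde, bcde

giving chain groups C_0 ≅ Z^5, C_1 ≅ Z^10, C_2 ≅ Z^10, C_3 ≅ Z^5.

∂_1: C_1 → C_0 maps an edge to its endpoints' difference, ∂[p,q] = q − p.
The 5×10 boundary matrix has rank 4 and Smith normal form diag(1,1,1,1).

Boundary ∂_2: C_2 → C_1 sends each 2-simplex [p,q,r] to [q,r] − [p,r] + [p,q]. For instance
  ∂ace = ce − ae + ac,
  ∂ade = de − ae + ad.
As a 10×10 matrix over Z this has rank 6, with invariant factors (1,1,1,1,1,1).

∂_3: C_3 → C_2 sends each 3-simplex σ to the alternating sum Σ_i (−1)^i (σ with its i-th vertex removed). For instance
  ∂abcd = bcd − acd + abd − abc,
  ∂bcde = cde − bde + bce − bcd.
The 10×5 boundary matrix has rank 4 and Smith normal form diag(1,1,1,1).

Computing H_k = (kernel of ∂_k) / (image of ∂_{k+1}):

  H_0: rank C_0 − rank ∂_1 = 5 − 4 = 1, and the invariant factors of ∂_1 are all 1, so H_0 ≅ Z.

H_0 ≅ Z.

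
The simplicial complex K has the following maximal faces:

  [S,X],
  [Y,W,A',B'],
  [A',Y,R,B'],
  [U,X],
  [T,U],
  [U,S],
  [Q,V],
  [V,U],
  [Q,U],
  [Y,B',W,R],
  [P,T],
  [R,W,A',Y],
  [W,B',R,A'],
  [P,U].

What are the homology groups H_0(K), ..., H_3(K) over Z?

H_0 ≅ Z^2,  H_1 ≅ Z^3,  H_2 = 0,  H_3 ≅ Z.

K has 12 vertices, 19 edges, 10 triangles, 5 3-simplices.
rank ∂_0 = 0, rank ∂_1 = 10 ⇒ b_0 = 12 − 0 − 10 = 2; all invariant factors of ∂_1 are 1 so no torsion. So H_0 = Z^2.
rank ∂_1 = 10, rank ∂_2 = 6 ⇒ b_1 = 19 − 10 − 6 = 3; all invariant factors of ∂_2 are 1 so no torsion. So H_1 = Z^3.
rank ∂_2 = 6, rank ∂_3 = 4 ⇒ b_2 = 10 − 6 − 4 = 0; all invariant factors of ∂_3 are 1 so no torsion. So H_2 = 0.
rank ∂_3 = 4, rank ∂_4 = 0 ⇒ b_3 = 5 − 4 − 0 = 1. So H_3 = Z.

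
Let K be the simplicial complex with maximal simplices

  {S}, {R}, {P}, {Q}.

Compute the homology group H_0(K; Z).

Fix the vertex order P < Q < R < S and write every simplex with vertices in increasing order. Then dim K = 0 and the simplices of K are:

  0-simplices (4): P, Q, R, S

so the chain groups are C_0 ≅ Z^4.

Now H_k = ker ∂_k / im ∂_{k+1}, so:

  H_0: rank C_0 − rank ∂_1 = 4 − 0 = 4, and there is no ∂_1, so H_0 ≅ Z^4.

H_0 = Z^4.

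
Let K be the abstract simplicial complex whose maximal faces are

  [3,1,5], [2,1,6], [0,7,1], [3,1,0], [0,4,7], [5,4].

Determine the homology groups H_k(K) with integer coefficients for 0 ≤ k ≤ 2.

We work with the vertex ordering 0 < 1 < 2 < 3 < 4 < 5 < 6 < 7. The simplices of K, each written with vertices in increasing order, are:

  0-simplices (8): [0], [1], [2], [3], [4], [5], [6], [7]
  1-simplices (13): [0,1], [0,3], [0,4], [0,7], [1,2], [1,3], [1,5], [1,6], [1,7], [2,6], [3,5], [4,5], [4,7]
  2-simplices (5): [0,1,3], [0,1,7], [0,4,7], [1,2,6], [1,3,5]

Hence C_0 ≅ Z^8, C_1 ≅ Z^13, C_2 ≅ Z^5.

∂_1: C_1 → C_0 maps an edge to its endpoints' difference, ∂[p,q] = q − p.
The resulting 8×13 matrix has rank 7, and its Smith normal form has invariant factors (1,1,1,1,1,1,1).

Boundary ∂_2: C_2 → C_1 acts by ∂[p,q,r] = [q,r] − [p,r] + [p,q]. For instance
  ∂[1,3,5] = [3,5] − [1,5] + [1,3],
  ∂[1,2,6] = [2,6] − [1,6] + [1,2].
The resulting 13×5 matrix has rank 5, and its Smith normal form has invariant factors (1,1,1,1,1).

From H_k ≅ ker(∂_k) / im(∂_{k+1}) we obtain:

  H_0: rank C_0 − rank ∂_1 = 8 − 7 = 1, and the invariant factors of ∂_1 are all 1, so H_0 = Z.
  H_1: rank ker ∂_1 − rank ∂_2 = (13 − 7) − 5 = 1, and the invariant factors of ∂_2 are all 1, so H_1 = Z.
  H_2: rank ker ∂_2 − rank ∂_3 = (5 − 5) − 0 = 0, and there is no ∂_3, so H_2 = 0.

H_0 ≅ Z,  H_1 ≅ Z,  H_2 = 0.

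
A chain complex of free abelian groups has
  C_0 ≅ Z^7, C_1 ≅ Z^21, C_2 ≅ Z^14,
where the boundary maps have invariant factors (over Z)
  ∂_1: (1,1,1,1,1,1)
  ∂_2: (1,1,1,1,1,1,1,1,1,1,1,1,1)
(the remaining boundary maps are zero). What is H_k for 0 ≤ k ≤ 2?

H_0: b_0 = 7 − 0 − 6 = 1; torsion from ∂_1 factors > 1: none. So H_0 = Z.
H_1: b_1 = 21 − 6 − 13 = 2; torsion from ∂_2 factors > 1: none. So H_1 = Z^2.
H_2: b_2 = 14 − 13 − 0 = 1; torsion from ∂_3 factors > 1: none. So H_2 = Z.

H_0 = Z,  H_1 = Z^2,  H_2 = Z.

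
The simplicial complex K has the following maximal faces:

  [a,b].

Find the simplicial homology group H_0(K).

Order the vertices as a < b. Listing each simplex with vertices in this order, K has dimension 1 with simplices:

  0-simplices (2): a, b
  1-simplices (1): ab

Hence C_0 ≅ Z^2, C_1 ≅ Z^1.

∂_1: C_1 → C_0 maps an edge to its endpoints' difference, ∂[p,q] = q − p. For instance
  ∂ab = b − a.
The resulting 2×1 matrix has rank 1, and its Smith normal form has invariant factors (1).

Now H_k = ker ∂_k / im ∂_{k+1}, so:

  H_0: rank C_0 − rank ∂_1 = 2 − 1 = 1, and the invariant factors of ∂_1 are all 1, so H_0 ≅ Z.

(K is a triangulation of the 1-simplex.)

H_0 ≅ Z.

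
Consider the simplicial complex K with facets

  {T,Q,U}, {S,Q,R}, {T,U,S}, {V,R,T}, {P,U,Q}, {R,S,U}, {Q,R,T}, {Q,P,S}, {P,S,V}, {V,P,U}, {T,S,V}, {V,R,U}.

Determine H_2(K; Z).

We work with the vertex ordering P < Q < R < S < T < U < V. The simplices of K, each written with vertices in increasing order, are:

  0-simplices (7): P, Q, R, S, T, U, V
  1-simplices (18): PQ, PS, PU, PV, QR, QS, QT, QU, RS, RT, RU, RV, ST, SU, SV, TU, TV, UV
  2-simplices (12): PQS, PQU, PSV, PUV, QRS, QRT, QTU, RSU, RTV, RUV, STU, STV

Hence C_0 ≅ Z^7, C_1 ≅ Z^18, C_2 ≅ Z^12.

∂_1: C_1 → C_0 is given by ∂[p,q] = [q] − [p]. For instance
  ∂SV = V − S.
As a 7×18 matrix over Z this has rank 6, with invariant factors (1,1,1,1,1,1).

Boundary ∂_2: C_2 → C_1 sends each 2-simplex [p,q,r] to [q,r] − [p,r] + [p,q]. For instance
  ∂QTU = TU − QU + QT,
  ∂RSU = SU − RU + RS.
As a 18×12 matrix over Z this has rank 12, with invariant factors (1,1,1,1,1,1,1,1,1,1,1,2).

Reading off H_k = ker ∂_k / im ∂_{k+1}:

  H_2: rank ker ∂_2 − rank ∂_3 = (12 − 12) − 0 = 0, and there is no ∂_3, so H_2 = 0.

(K is a triangulation of the real projective plane RP^2.)

H_2 = 0.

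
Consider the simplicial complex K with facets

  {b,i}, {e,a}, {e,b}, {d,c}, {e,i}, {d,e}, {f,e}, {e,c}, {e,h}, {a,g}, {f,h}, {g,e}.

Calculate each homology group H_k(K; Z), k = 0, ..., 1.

H_0 = Z,  H_1 = Z^4.

Order the vertices as a < b < c < d < e < f < g < h < i. Listing each simplex with vertices in this order, K has dimension 1 with simplices:

  0-simplices (9): a, b, c, d, e, f, g, h, i
  1-simplices (12): ae, ag, be, bi, cd, ce, de, ef, eg, eh, ei, fh

giving chain groups C_0 ≅ Z^9, C_1 ≅ Z^12.

The boundary map ∂_1: C_1 → C_0 is given by ∂[p,q] = [q] − [p].
This gives a 9×12 integer matrix of rank 8; reducing to Smith normal form yields diagonal entries (1,1,1,1,1,1,1,1).

Computing H_k = (kernel of ∂_k) / (image of ∂_{k+1}):

  H_0: rank C_0 − rank ∂_1 = 9 − 8 = 1, and the invariant factors of ∂_1 are all 1, so H_0 ≅ Z.
  H_1: rank ker ∂_1 − rank ∂_2 = (12 − 8) − 0 = 4, and there is no ∂_2, so H_1 ≅ Z^4.

As a check, the Euler characteristic is 9 − 12 = -3, which agrees with 1 − 4 = -3.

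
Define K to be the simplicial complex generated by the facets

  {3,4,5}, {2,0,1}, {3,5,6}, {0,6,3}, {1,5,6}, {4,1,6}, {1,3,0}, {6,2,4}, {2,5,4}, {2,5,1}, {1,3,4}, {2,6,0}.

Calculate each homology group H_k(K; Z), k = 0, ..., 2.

H_0 ≅ Z,  H_1 ≅ Z/2,  H_2 = 0.

Take the total order 0 < 1 < 2 < 3 < 4 < 5 < 6 on the vertex set. Then K (dimension 2) consists of the simplices:

  0-simplices (7): [0], [1], [2], [3], [4], [5], [6]
  1-simplices (18): [0,1], [0,2], [0,3], [0,6], [1,2], [1,3], [1,4], [1,5], [1,6], [2,4], [2,5], [2,6], [3,4], [3,5], [3,6], [4,5], [4,6], [5,6]
  2-simplices (12): [0,1,2], [0,1,3], [0,2,6], [0,3,6], [1,2,5], [1,3,4], [1,4,6], [1,5,6], [2,4,5], [2,4,6], [3,4,5], [3,5,6]

Hence C_0 ≅ Z^7, C_1 ≅ Z^18, C_2 ≅ Z^12.

The boundary map ∂_1: C_1 → C_0 is given by ∂[p,q] = [q] − [p]. For instance
  ∂[2,5] = [5] − [2].
This gives a 7×18 integer matrix of rank 6; reducing to Smith normal form yields diagonal entries (1,1,1,1,1,1).

Boundary ∂_2: C_2 → C_1 maps a triangle to the signed sum of its edges. For instance
  ∂[0,2,6] = [2,6] − [0,6] + [0,2],
  ∂[0,1,2] = [1,2] − [0,2] + [0,1].
The resulting 18×12 matrix has rank 12, and its Smith normal form has invariant factors (1,1,1,1,1,1,1,1,1,1,1,2).

Computing H_k = (kernel of ∂_k) / (image of ∂_{k+1}):

  H_0: rank C_0 − rank ∂_1 = 7 − 6 = 1, and the invariant factors of ∂_1 are all 1, so H_0 = Z.
  H_1: rank ker ∂_1 − rank ∂_2 = (18 − 6) − 12 = 0, and ∂_2 has invariant factor 2 > 1, so H_1 = Z/2.
  H_2: rank ker ∂_2 − rank ∂_3 = (12 − 12) − 0 = 0, and there is no ∂_3, so H_2 = 0.

(K is a triangulation of the real projective plane RP^2.)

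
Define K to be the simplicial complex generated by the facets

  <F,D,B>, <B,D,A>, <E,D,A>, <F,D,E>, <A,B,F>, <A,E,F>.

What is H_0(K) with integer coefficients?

H_0 = Z.

Order the vertices as A < B < D < E < F. Listing each simplex with vertices in this order, K has dimension 2 with simplices:

  0-simplices (5): A, B, D, E, F
  1-simplices (9): AB, AD, AE, AF, BD, BF, DE, DF, EF
  2-simplices (6): ABD, ABF, ADE, AEF, BDF, DEF

so the chain groups are C_0 ≅ Z^5, C_1 ≅ Z^9, C_2 ≅ Z^6.

The boundary map ∂_1: C_1 → C_0 is given by ∂[p,q] = [q] − [p]. For instance
  ∂DE = E − D.
As a 5×9 matrix over Z this has rank 4, with invariant factors (1,1,1,1).

The boundary map ∂_2: C_2 → C_1 maps a triangle to the signed sum of its edges. For instance
  ∂ABF = BF − AF + AB,
  ∂ABD = BD − AD + AB.
The resulting 9×6 matrix has rank 5, and its Smith normal form has invariant factors (1,1,1,1,1).

From H_k ≅ ker(∂_k) / im(∂_{k+1}) we obtain:

  H_0: rank C_0 − rank ∂_1 = 5 − 4 = 1, and the invariant factors of ∂_1 are all 1, so H_0 ≅ Z.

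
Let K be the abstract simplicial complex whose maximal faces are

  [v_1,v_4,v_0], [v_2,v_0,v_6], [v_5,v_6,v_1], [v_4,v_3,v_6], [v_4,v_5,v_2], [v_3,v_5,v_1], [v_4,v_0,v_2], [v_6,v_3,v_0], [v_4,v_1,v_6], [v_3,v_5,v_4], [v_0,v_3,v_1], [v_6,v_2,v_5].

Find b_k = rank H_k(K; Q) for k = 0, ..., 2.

Order the vertices as v_0 < v_1 < v_2 < v_3 < v_4 < v_5 < v_6. Listing each simplex with vertices in this order, K has dimension 2 with simplices:

  0-simplices (7): [v_0], [v_1], [v_2], [v_3], [v_4], [v_5], [v_6]
  1-simplices (18): (18 of them)
  2-simplices (12): (12 of them)

Hence C_0 ≅ Z^7, C_1 ≅ Z^18, C_2 ≅ Z^12.

The boundary map ∂_1: C_1 → C_0 is given by ∂[p,q] = [q] − [p]. For instance
  ∂[v_0,v_2] = [v_2] − [v_0].
The 7×18 boundary matrix has rank 6 and Smith normal form diag(1,1,1,1,1,1).

The boundary map ∂_2: C_2 → C_1 sends each 2-simplex [p,q,r] to [q,r] − [p,r] + [p,q]. For instance
  ∂[v_1,v_4,v_6] = [v_4,v_6] − [v_1,v_6] + [v_1,v_4],
  ∂[v_3,v_4,v_6] = [v_4,v_6] − [v_3,v_6] + [v_3,v_4].
The 18×12 boundary matrix has rank 12 and Smith normal form diag(1,1,1,1,1,1,1,1,1,1,1,2).

Reading off H_k = ker ∂_k / im ∂_{k+1}:

  H_0: rank C_0 − rank ∂_1 = 7 − 6 = 1, and the invariant factors of ∂_1 are all 1, so H_0 = Z.
  H_1: rank ker ∂_1 − rank ∂_2 = (18 − 6) − 12 = 0, and ∂_2 has invariant factor 2 > 1, so H_1 = Z/2.
  H_2: rank ker ∂_2 − rank ∂_3 = (12 − 12) − 0 = 0, and there is no ∂_3, so H_2 = 0.

As a check, the Euler characteristic is 7 − 18 + 12 = 1, which agrees with 1 − 0 + 0 = 1.

Hence the Betti numbers are b_0 = 1, b_1 = 0, b_2 = 0.

b_0 = 1, b_1 = 0, b_2 = 0.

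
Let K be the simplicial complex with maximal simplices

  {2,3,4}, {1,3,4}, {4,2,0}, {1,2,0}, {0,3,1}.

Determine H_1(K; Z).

H_1 ≅ Z.

Fix the vertex order 0 < 1 < 2 < 3 < 4 and write every simplex with vertices in increasing order. Then dim K = 2 and the simplices of K are:

  0-simplices (5): [0], [1], [2], [3], [4]
  1-simplices (10): [0,1], [0,2], [0,3], [0,4], [1,2], [1,3], [1,4], [2,3], [2,4], [3,4]
  2-simplices (5): [0,1,2], [0,1,3], [0,2,4], [1,3,4], [2,3,4]

Hence C_0 ≅ Z^5, C_1 ≅ Z^10, C_2 ≅ Z^5.

Boundary ∂_1: C_1 → C_0 maps an edge to its endpoints' difference, ∂[p,q] = q − p. For instance
  ∂[0,4] = [4] − [0].
The resulting 5×10 matrix has rank 4, and its Smith normal form has invariant factors (1,1,1,1).

The boundary map ∂_2: C_2 → C_1 maps a triangle to the signed sum of its edges. For instance
  ∂[0,1,3] = [1,3] − [0,3] + [0,1],
  ∂[0,2,4] = [2,4] − [0,4] + [0,2].
The resulting 10×5 matrix has rank 5, and its Smith normal form has invariant factors (1,1,1,1,1).

Reading off H_k = ker ∂_k / im ∂_{k+1}:

  H_1: rank ker ∂_1 − rank ∂_2 = (10 − 4) − 5 = 1, and the invariant factors of ∂_2 are all 1, so H_1 = Z.

(K is a triangulation of the Möbius band.)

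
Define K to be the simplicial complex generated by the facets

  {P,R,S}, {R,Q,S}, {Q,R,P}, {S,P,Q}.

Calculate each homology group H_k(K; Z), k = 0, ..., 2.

H_0 = Z,  H_1 = 0,  H_2 = Z.

We work with the vertex ordering P < Q < R < S. The simplices of K, each written with vertices in increasing order, are:

  0-simplices (4): P, Q, R, S
  1-simplices (6): PQ, PR, PS, QR, QS, RS
  2-simplices (4): PQR, PQS, PRS, QRS

so the chain groups are C_0 ≅ Z^4, C_1 ≅ Z^6, C_2 ≅ Z^4.

The boundary map ∂_1: C_1 → C_0 maps an edge to its endpoints' difference, ∂[p,q] = q − p.
The 4×6 boundary matrix has rank 3 and Smith normal form diag(1,1,1).

∂_2: C_2 → C_1 maps a triangle to the signed sum of its edges. For instance
  ∂PRS = RS − PS + PR,
  ∂QRS = RS − QS + QR.
The resulting 6×4 matrix has rank 3, and its Smith normal form has invariant factors (1,1,1).

Reading off H_k = ker ∂_k / im ∂_{k+1}:

  H_0: rank C_0 − rank ∂_1 = 4 − 3 = 1, and the invariant factors of ∂_1 are all 1, so H_0 = Z.
  H_1: rank ker ∂_1 − rank ∂_2 = (6 − 3) − 3 = 0, and the invariant factors of ∂_2 are all 1, so H_1 = 0.
  H_2: rank ker ∂_2 − rank ∂_3 = (4 − 3) − 0 = 1, and there is no ∂_3, so H_2 = Z.

(K is a triangulation of the 2-sphere S^2.)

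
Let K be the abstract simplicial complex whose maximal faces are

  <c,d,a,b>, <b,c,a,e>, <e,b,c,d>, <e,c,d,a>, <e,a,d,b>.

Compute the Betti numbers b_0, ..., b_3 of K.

b_0 = 1, b_1 = 0, b_2 = 0, b_3 = 1.

Fix the vertex order a < b < c < d < e and write every simplex with vertices in increasing order. Then dim K = 3 and the simplices of K are:

  0-simplices (5): a, b, c, d, e
  1-simplices (10): ab, ac, ad, ae, bc, bd, be, cd, ce, de
  2-simplices (10): abc, abd, abe, acd, ace, ade, bcd, bce, bde, cde
  3-simplices (5): abcd, abce, abde, acde, bcde

Hence C_0 ≅ Z^5, C_1 ≅ Z^10, C_2 ≅ Z^10, C_3 ≅ Z^5.

∂_1: C_1 → C_0 is given by ∂[p,q] = [q] − [p]. For instance
  ∂ce = e − c.
This gives a 5×10 integer matrix of rank 4; reducing to Smith normal form yields diagonal entries (1,1,1,1).

The boundary map ∂_2: C_2 → C_1 maps a triangle to the signed sum of its edges. For instance
  ∂abc = bc − ac + ab,
  ∂bce = ce − be + bc.
The resulting 10×10 matrix has rank 6, and its Smith normal form has invariant factors (1,1,1,1,1,1).

∂_3: C_3 → C_2 sends each 3-simplex σ to the alternating sum Σ_i (−1)^i (σ with its i-th vertex removed). For instance
  ∂abde = bde − ade + abe − abd,
  ∂abce = bce − ace + abe − abc.
This gives a 10×5 integer matrix of rank 4; reducing to Smith normal form yields diagonal entries (1,1,1,1).

Reading off H_k = ker ∂_k / im ∂_{k+1}:

  H_0: rank C_0 − rank ∂_1 = 5 − 4 = 1, and the invariant factors of ∂_1 are all 1, so H_0 ≅ Z.
  H_1: rank ker ∂_1 − rank ∂_2 = (10 − 4) − 6 = 0, and the invariant factors of ∂_2 are all 1, so H_1 ≅ 0.
  H_2: rank ker ∂_2 − rank ∂_3 = (10 − 6) − 4 = 0, and the invariant factors of ∂_3 are all 1, so H_2 ≅ 0.
  H_3: rank ker ∂_3 − rank ∂_4 = (5 − 4) − 0 = 1, and there is no ∂_4, so H_3 ≅ Z.

Hence the Betti numbers are b_0 = 1, b_1 = 0, b_2 = 0, b_3 = 1.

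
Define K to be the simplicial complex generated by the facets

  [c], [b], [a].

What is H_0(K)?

H_0 ≅ Z^3.

Fix the vertex order a < b < c and write every simplex with vertices in increasing order. Then dim K = 0 and the simplices of K are:

  0-simplices (3): a, b, c

giving chain groups C_0 ≅ Z^3.

From H_k ≅ ker(∂_k) / im(∂_{k+1}) we obtain:

  H_0: rank C_0 − rank ∂_1 = 3 − 0 = 3, and there is no ∂_1, so H_0 = Z^3.

(K is a triangulation of a set of 3 points.)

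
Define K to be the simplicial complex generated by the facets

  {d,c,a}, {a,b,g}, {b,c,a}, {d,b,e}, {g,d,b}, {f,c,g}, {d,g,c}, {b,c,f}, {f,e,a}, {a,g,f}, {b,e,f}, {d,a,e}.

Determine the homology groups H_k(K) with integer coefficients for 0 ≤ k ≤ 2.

H_0 ≅ Z,  H_1 ≅ Z/2Z,  H_2 = 0.

Fix the vertex order a < b < c < d < e < f < g and write every simplex with vertices in increasing order. Then dim K = 2 and the simplices of K are:

  0-simplices (7): a, b, c, d, e, f, g
  1-simplices (18): ab, ac, ad, ae, af, ag, bc, bd, be, bf, bg, cd, cf, cg, de, dg, ef, fg
  2-simplices (12): abc, abg, acd, ade, aef, afg, bcf, bde, bdg, bef, cdg, cfg

giving chain groups C_0 ≅ Z^7, C_1 ≅ Z^18, C_2 ≅ Z^12.

Boundary ∂_1: C_1 → C_0 is given by ∂[p,q] = [q] − [p]. For instance
  ∂dg = g − d.
As a 7×18 matrix over Z this has rank 6, with invariant factors (1,1,1,1,1,1).

The boundary map ∂_2: C_2 → C_1 sends each 2-simplex [p,q,r] to [q,r] − [p,r] + [p,q]. For instance
  ∂abg = bg − ag + ab,
  ∂abc = bc − ac + ab.
As a 18×12 matrix over Z this has rank 12, with invariant factors (1,1,1,1,1,1,1,1,1,1,1,2).

Computing H_k = (kernel of ∂_k) / (image of ∂_{k+1}):

  H_0: rank C_0 − rank ∂_1 = 7 − 6 = 1, and the invariant factors of ∂_1 are all 1, so H_0 ≅ Z.
  H_1: rank ker ∂_1 − rank ∂_2 = (18 − 6) − 12 = 0, and ∂_2 has invariant factor 2 > 1, so H_1 ≅ Z/2Z.
  H_2: rank ker ∂_2 − rank ∂_3 = (12 − 12) − 0 = 0, and there is no ∂_3, so H_2 ≅ 0.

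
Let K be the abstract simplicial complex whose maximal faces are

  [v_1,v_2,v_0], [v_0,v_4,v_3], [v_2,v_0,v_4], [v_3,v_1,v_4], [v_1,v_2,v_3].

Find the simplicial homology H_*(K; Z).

H_0 = Z,  H_1 = Z,  H_2 = 0.

K has 5 vertices, 10 edges, 5 triangles.
rank ∂_0 = 0, rank ∂_1 = 4 ⇒ b_0 = 5 − 0 − 4 = 1; all invariant factors of ∂_1 are 1 so no torsion. So H_0 ≅ Z.
rank ∂_1 = 4, rank ∂_2 = 5 ⇒ b_1 = 10 − 4 − 5 = 1; all invariant factors of ∂_2 are 1 so no torsion. So H_1 ≅ Z.
rank ∂_2 = 5, rank ∂_3 = 0 ⇒ b_2 = 5 − 5 − 0 = 0. So H_2 ≅ 0.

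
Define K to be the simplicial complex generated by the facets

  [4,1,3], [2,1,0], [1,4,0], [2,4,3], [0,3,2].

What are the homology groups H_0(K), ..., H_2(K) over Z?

H_0 ≅ Z,  H_1 ≅ Z,  H_2 = 0.

We work with the vertex ordering 0 < 1 < 2 < 3 < 4. The simplices of K, each written with vertices in increasing order, are:

  0-simplices (5): [0], [1], [2], [3], [4]
  1-simplices (10): [0,1], [0,2], [0,3], [0,4], [1,2], [1,3], [1,4], [2,3], [2,4], [3,4]
  2-simplices (5): [0,1,2], [0,1,4], [0,2,3], [1,3,4], [2,3,4]

Hence C_0 ≅ Z^5, C_1 ≅ Z^10, C_2 ≅ Z^5.

Boundary ∂_1: C_1 → C_0 maps an edge to its endpoints' difference, ∂[p,q] = q − p.
This gives a 5×10 integer matrix of rank 4; reducing to Smith normal form yields diagonal entries (1,1,1,1).

∂_2: C_2 → C_1 acts by ∂[p,q,r] = [q,r] − [p,r] + [p,q]. For instance
  ∂[1,3,4] = [3,4] − [1,4] + [1,3],
  ∂[0,1,2] = [1,2] − [0,2] + [0,1].
As a 10×5 matrix over Z this has rank 5, with invariant factors (1,1,1,1,1).

Now H_k = ker ∂_k / im ∂_{k+1}, so:

  H_0: rank C_0 − rank ∂_1 = 5 − 4 = 1, and the invariant factors of ∂_1 are all 1, so H_0 = Z.
  H_1: rank ker ∂_1 − rank ∂_2 = (10 − 4) − 5 = 1, and the invariant factors of ∂_2 are all 1, so H_1 = Z.
  H_2: rank ker ∂_2 − rank ∂_3 = (5 − 5) − 0 = 0, and there is no ∂_3, so H_2 = 0.

As a check, the Euler characteristic is 5 − 10 + 5 = 0, which agrees with 1 − 1 + 0 = 0.
(K is a triangulation of the Möbius band.)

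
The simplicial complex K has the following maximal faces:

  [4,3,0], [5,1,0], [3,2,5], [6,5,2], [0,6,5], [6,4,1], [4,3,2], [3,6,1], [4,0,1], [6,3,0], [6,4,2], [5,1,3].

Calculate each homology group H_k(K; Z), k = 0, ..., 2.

Fix the vertex order 0 < 1 < 2 < 3 < 4 < 5 < 6 and write every simplex with vertices in increasing order. Then dim K = 2 and the simplices of K are:

  0-simplices (7): [0], [1], [2], [3], [4], [5], [6]
  1-simplices (18): [0,1], [0,3], [0,4], [0,5], [0,6], [1,3], [1,4], [1,5], [1,6], [2,3], [2,4], [2,5], [2,6], [3,4], [3,5], [3,6], [4,6], [5,6]
  2-simplices (12): [0,1,4], [0,1,5], [0,3,4], [0,3,6], [0,5,6], [1,3,5], [1,3,6], [1,4,6], [2,3,4], [2,3,5], [2,4,6], [2,5,6]

so the chain groups are C_0 ≅ Z^7, C_1 ≅ Z^18, C_2 ≅ Z^12.

The boundary map ∂_1: C_1 → C_0 maps an edge to its endpoints' difference, ∂[p,q] = q − p. For instance
  ∂[2,4] = [4] − [2].
This gives a 7×18 integer matrix of rank 6; reducing to Smith normal form yields diagonal entries (1,1,1,1,1,1).

Boundary ∂_2: C_2 → C_1 maps a triangle to the signed sum of its edges. For instance
  ∂[2,4,6] = [4,6] − [2,6] + [2,4],
  ∂[1,4,6] = [4,6] − [1,6] + [1,4].
As a 18×12 matrix over Z this has rank 12, with invariant factors (1,1,1,1,1,1,1,1,1,1,1,2).

From H_k ≅ ker(∂_k) / im(∂_{k+1}) we obtain:

  H_0: rank C_0 − rank ∂_1 = 7 − 6 = 1, and the invariant factors of ∂_1 are all 1, so H_0 = Z.
  H_1: rank ker ∂_1 − rank ∂_2 = (18 − 6) − 12 = 0, and ∂_2 has invariant factor 2 > 1, so H_1 = Z/2.
  H_2: rank ker ∂_2 − rank ∂_3 = (12 − 12) − 0 = 0, and there is no ∂_3, so H_2 = 0.

As a check, the Euler characteristic is 7 − 18 + 12 = 1, which agrees with 1 − 0 + 0 = 1.

H_0 = Z,  H_1 = Z/2,  H_2 = 0.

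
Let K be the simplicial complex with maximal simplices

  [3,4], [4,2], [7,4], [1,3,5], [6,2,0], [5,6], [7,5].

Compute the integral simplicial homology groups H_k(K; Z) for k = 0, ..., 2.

H_0 ≅ Z,  H_1 ≅ Z^2,  H_2 = 0.

We work with the vertex ordering 0 < 1 < 2 < 3 < 4 < 5 < 6 < 7. The simplices of K, each written with vertices in increasing order, are:

  0-simplices (8): [0], [1], [2], [3], [4], [5], [6], [7]
  1-simplices (11): [0,2], [0,6], [1,3], [1,5], [2,4], [2,6], [3,4], [3,5], [4,7], [5,6], [5,7]
  2-simplices (2): [0,2,6], [1,3,5]

giving chain groups C_0 ≅ Z^8, C_1 ≅ Z^11, C_2 ≅ Z^2.

The boundary map ∂_1: C_1 → C_0 sends each edge [p,q] (with p < q) to q − p.
The resulting 8×11 matrix has rank 7, and its Smith normal form has invariant factors (1,1,1,1,1,1,1).

Boundary ∂_2: C_2 → C_1 sends each 2-simplex [p,q,r] to [q,r] − [p,r] + [p,q]. For instance
  ∂[1,3,5] = [3,5] − [1,5] + [1,3],
  ∂[0,2,6] = [2,6] − [0,6] + [0,2].
The resulting 11×2 matrix has rank 2, and its Smith normal form has invariant factors (1,1).

From H_k ≅ ker(∂_k) / im(∂_{k+1}) we obtain:

  H_0: rank C_0 − rank ∂_1 = 8 − 7 = 1, and the invariant factors of ∂_1 are all 1, so H_0 ≅ Z.
  H_1: rank ker ∂_1 − rank ∂_2 = (11 − 7) − 2 = 2, and the invariant factors of ∂_2 are all 1, so H_1 ≅ Z^2.
  H_2: rank ker ∂_2 − rank ∂_3 = (2 − 2) − 0 = 0, and there is no ∂_3, so H_2 ≅ 0.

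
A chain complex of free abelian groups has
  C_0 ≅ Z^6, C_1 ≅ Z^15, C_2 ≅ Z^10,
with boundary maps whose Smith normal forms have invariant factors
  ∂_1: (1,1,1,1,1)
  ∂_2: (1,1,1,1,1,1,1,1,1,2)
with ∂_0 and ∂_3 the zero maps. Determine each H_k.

H_0: b_0 = 6 − 0 − 5 = 1; torsion from ∂_1 factors > 1: none. So H_0 = Z.
H_1: b_1 = 15 − 5 − 10 = 0; torsion from ∂_2 factors > 1: [2]. So H_1 = Z/2.
H_2: b_2 = 10 − 10 − 0 = 0; torsion from ∂_3 factors > 1: none. So H_2 = 0.

H_0 = Z,  H_1 = Z/2,  H_2 = 0.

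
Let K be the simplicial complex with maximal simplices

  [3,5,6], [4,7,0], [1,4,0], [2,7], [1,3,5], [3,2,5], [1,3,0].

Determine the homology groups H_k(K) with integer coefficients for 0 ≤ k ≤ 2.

H_0 = Z,  H_1 = Z,  H_2 = 0.

Take the total order 0 < 1 < 2 < 3 < 4 < 5 < 6 < 7 on the vertex set. Then K (dimension 2) consists of the simplices:

  0-simplices (8): [0], [1], [2], [3], [4], [5], [6], [7]
  1-simplices (14): [0,1], [0,3], [0,4], [0,7], [1,3], [1,4], [1,5], [2,3], [2,5], [2,7], [3,5], [3,6], [4,7], [5,6]
  2-simplices (6): [0,1,3], [0,1,4], [0,4,7], [1,3,5], [2,3,5], [3,5,6]

so the chain groups are C_0 ≅ Z^8, C_1 ≅ Z^14, C_2 ≅ Z^6.

∂_1: C_1 → C_0 is given by ∂[p,q] = [q] − [p]. For instance
  ∂[3,5] = [5] − [3].
As a 8×14 matrix over Z this has rank 7, with invariant factors (1,1,1,1,1,1,1).

∂_2: C_2 → C_1 acts by ∂[p,q,r] = [q,r] − [p,r] + [p,q]. For instance
  ∂[2,3,5] = [3,5] − [2,5] + [2,3],
  ∂[3,5,6] = [5,6] − [3,6] + [3,5].
The resulting 14×6 matrix has rank 6, and its Smith normal form has invariant factors (1,1,1,1,1,1).

Reading off H_k = ker ∂_k / im ∂_{k+1}:

  H_0: rank C_0 − rank ∂_1 = 8 − 7 = 1, and the invariant factors of ∂_1 are all 1, so H_0 = Z.
  H_1: rank ker ∂_1 − rank ∂_2 = (14 − 7) − 6 = 1, and the invariant factors of ∂_2 are all 1, so H_1 = Z.
  H_2: rank ker ∂_2 − rank ∂_3 = (6 − 6) − 0 = 0, and there is no ∂_3, so H_2 = 0.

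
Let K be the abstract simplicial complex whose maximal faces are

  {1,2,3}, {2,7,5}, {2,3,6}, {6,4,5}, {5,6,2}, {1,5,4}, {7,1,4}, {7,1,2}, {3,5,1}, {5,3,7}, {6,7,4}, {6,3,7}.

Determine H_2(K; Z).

H_2 = 0.

Fix the vertex order 1 < 2 < 3 < 4 < 5 < 6 < 7 and write every simplex with vertices in increasing order. Then dim K = 2 and the simplices of K are:

  0-simplices (7): [1], [2], [3], [4], [5], [6], [7]
  1-simplices (18): [1,2], [1,3], [1,4], [1,5], [1,7], [2,3], [2,5], [2,6], [2,7], [3,5], [3,6], [3,7], [4,5], [4,6], [4,7], [5,6], [5,7], [6,7]
  2-simplices (12): [1,2,3], [1,2,7], [1,3,5], [1,4,5], [1,4,7], [2,3,6], [2,5,6], [2,5,7], [3,5,7], [3,6,7], [4,5,6], [4,6,7]

giving chain groups C_0 ≅ Z^7, C_1 ≅ Z^18, C_2 ≅ Z^12.

The boundary map ∂_1: C_1 → C_0 is given by ∂[p,q] = [q] − [p].
As a 7×18 matrix over Z this has rank 6, with invariant factors (1,1,1,1,1,1).

The boundary map ∂_2: C_2 → C_1 acts by ∂[p,q,r] = [q,r] − [p,r] + [p,q]. For instance
  ∂[1,3,5] = [3,5] − [1,5] + [1,3],
  ∂[2,5,6] = [5,6] − [2,6] + [2,5].
The resulting 18×12 matrix has rank 12, and its Smith normal form has invariant factors (1,1,1,1,1,1,1,1,1,1,1,2).

Computing H_k = (kernel of ∂_k) / (image of ∂_{k+1}):

  H_2: rank ker ∂_2 − rank ∂_3 = (12 − 12) − 0 = 0, and there is no ∂_3, so H_2 ≅ 0.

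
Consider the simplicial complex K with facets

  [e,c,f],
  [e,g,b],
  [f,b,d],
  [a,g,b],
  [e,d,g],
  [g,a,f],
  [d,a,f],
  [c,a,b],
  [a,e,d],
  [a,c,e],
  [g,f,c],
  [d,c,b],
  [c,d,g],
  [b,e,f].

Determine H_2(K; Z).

H_2 = Z.

Order the vertices as a < b < c < d < e < f < g. Listing each simplex with vertices in this order, K has dimension 2 with simplices:

  0-simplices (7): a, b, c, d, e, f, g
  1-simplices (21): ab, ac, ad, ae, af, ag, bc, bd, be, bf, bg, cd, ce, cf, cg, de, df, dg, ef, eg, fg
  2-simplices (14): abc, abg, ace, ade, adf, afg, bcd, bdf, bef, beg, cdg, cef, cfg, deg

so the chain groups are C_0 ≅ Z^7, C_1 ≅ Z^21, C_2 ≅ Z^14.

∂_1: C_1 → C_0 is given by ∂[p,q] = [q] − [p].
As a 7×21 matrix over Z this has rank 6, with invariant factors (1,1,1,1,1,1).

Boundary ∂_2: C_2 → C_1 maps a triangle to the signed sum of its edges. For instance
  ∂cfg = fg − cg + cf,
  ∂ace = ce − ae + ac.
The 21×14 boundary matrix has rank 13 and Smith normal form diag(1,1,1,1,1,1,1,1,1,1,1,1,1).

Computing H_k = (kernel of ∂_k) / (image of ∂_{k+1}):

  H_2: rank ker ∂_2 − rank ∂_3 = (14 − 13) − 0 = 1, and there is no ∂_3, so H_2 ≅ Z.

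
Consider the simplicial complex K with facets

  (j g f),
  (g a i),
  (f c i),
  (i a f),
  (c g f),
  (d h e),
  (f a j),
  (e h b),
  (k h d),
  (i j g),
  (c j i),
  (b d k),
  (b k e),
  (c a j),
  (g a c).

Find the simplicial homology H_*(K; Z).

H_0 = Z^2,  H_1 = Z ⊕ Z/2Z,  H_2 = 0.

K has 11 vertices, 25 edges, 15 triangles.
rank ∂_0 = 0, rank ∂_1 = 9 ⇒ b_0 = 11 − 0 − 9 = 2; all invariant factors of ∂_1 are 1 so no torsion. So H_0 ≅ Z^2.
rank ∂_1 = 9, rank ∂_2 = 15 ⇒ b_1 = 25 − 9 − 15 = 1; ∂_2 has invariant factor(s) [2] giving torsion. So H_1 ≅ Z ⊕ Z/2Z.
rank ∂_2 = 15, rank ∂_3 = 0 ⇒ b_2 = 15 − 15 − 0 = 0. So H_2 ≅ 0.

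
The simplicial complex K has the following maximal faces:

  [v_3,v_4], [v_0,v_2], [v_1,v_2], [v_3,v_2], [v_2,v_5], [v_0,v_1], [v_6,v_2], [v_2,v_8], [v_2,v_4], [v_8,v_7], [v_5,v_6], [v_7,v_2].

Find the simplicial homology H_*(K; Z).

Order the vertices as v_0 < v_1 < v_2 < v_3 < v_4 < v_5 < v_6 < v_7 < v_8. Listing each simplex with vertices in this order, K has dimension 1 with simplices:

  0-simplices (9): [v_0], [v_1], [v_2], [v_3], [v_4], [v_5], [v_6], [v_7], [v_8]
  1-simplices (12): [v_0,v_1], [v_0,v_2], [v_1,v_2], [v_2,v_3], [v_2,v_4], [v_2,v_5], [v_2,v_6], [v_2,v_7], [v_2,v_8], [v_3,v_4], [v_5,v_6], [v_7,v_8]

Hence C_0 ≅ Z^9, C_1 ≅ Z^12.

Boundary ∂_1: C_1 → C_0 is given by ∂[p,q] = [q] − [p].
The resulting 9×12 matrix has rank 8, and its Smith normal form has invariant factors (1,1,1,1,1,1,1,1).

From H_k ≅ ker(∂_k) / im(∂_{k+1}) we obtain:

  H_0: rank C_0 − rank ∂_1 = 9 − 8 = 1, and the invariant factors of ∂_1 are all 1, so H_0 = Z.
  H_1: rank ker ∂_1 − rank ∂_2 = (12 − 8) − 0 = 4, and there is no ∂_2, so H_1 = Z^4.

H_0 = Z,  H_1 = Z^4.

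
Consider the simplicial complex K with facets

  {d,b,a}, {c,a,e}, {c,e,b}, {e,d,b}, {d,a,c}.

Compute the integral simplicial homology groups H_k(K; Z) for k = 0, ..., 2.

H_0 = Z,  H_1 = Z,  H_2 = 0.

We work with the vertex ordering a < b < c < d < e. The simplices of K, each written with vertices in increasing order, are:

  0-simplices (5): a, b, c, d, e
  1-simplices (10): ab, ac, ad, ae, bc, bd, be, cd, ce, de
  2-simplices (5): abd, acd, ace, bce, bde

so the chain groups are C_0 ≅ Z^5, C_1 ≅ Z^10, C_2 ≅ Z^5.

∂_1: C_1 → C_0 is given by ∂[p,q] = [q] − [p].
As a 5×10 matrix over Z this has rank 4, with invariant factors (1,1,1,1).

Boundary ∂_2: C_2 → C_1 sends each 2-simplex [p,q,r] to [q,r] − [p,r] + [p,q]. For instance
  ∂acd = cd − ad + ac,
  ∂ace = ce − ae + ac.
The resulting 10×5 matrix has rank 5, and its Smith normal form has invariant factors (1,1,1,1,1).

Computing H_k = (kernel of ∂_k) / (image of ∂_{k+1}):

  H_0: rank C_0 − rank ∂_1 = 5 − 4 = 1, and the invariant factors of ∂_1 are all 1, so H_0 ≅ Z.
  H_1: rank ker ∂_1 − rank ∂_2 = (10 − 4) − 5 = 1, and the invariant factors of ∂_2 are all 1, so H_1 ≅ Z.
  H_2: rank ker ∂_2 − rank ∂_3 = (5 − 5) − 0 = 0, and there is no ∂_3, so H_2 ≅ 0.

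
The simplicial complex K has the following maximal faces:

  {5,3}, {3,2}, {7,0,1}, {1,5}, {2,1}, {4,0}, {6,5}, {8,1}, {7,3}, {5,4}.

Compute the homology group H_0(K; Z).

K has 9 vertices, 12 edges, 1 triangle.
rank ∂_0 = 0, rank ∂_1 = 8 ⇒ b_0 = 9 − 0 − 8 = 1; all invariant factors of ∂_1 are 1 so no torsion. So H_0 ≅ Z.

H_0 ≅ Z.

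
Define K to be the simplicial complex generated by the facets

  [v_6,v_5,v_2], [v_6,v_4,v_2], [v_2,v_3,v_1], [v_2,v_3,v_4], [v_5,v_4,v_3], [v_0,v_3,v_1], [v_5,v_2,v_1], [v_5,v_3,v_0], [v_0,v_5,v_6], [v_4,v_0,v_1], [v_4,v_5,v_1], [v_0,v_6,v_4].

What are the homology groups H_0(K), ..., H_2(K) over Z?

Order the vertices as v_0 < v_1 < v_2 < v_3 < v_4 < v_5 < v_6. Listing each simplex with vertices in this order, K has dimension 2 with simplices:

  0-simplices (7): [v_0], [v_1], [v_2], [v_3], [v_4], [v_5], [v_6]
  1-simplices (18): (18 of them)
  2-simplices (12): (12 of them)

giving chain groups C_0 ≅ Z^7, C_1 ≅ Z^18, C_2 ≅ Z^12.

The boundary map ∂_1: C_1 → C_0 is given by ∂[p,q] = [q] − [p].
The resulting 7×18 matrix has rank 6, and its Smith normal form has invariant factors (1,1,1,1,1,1).

The boundary map ∂_2: C_2 → C_1 acts by ∂[p,q,r] = [q,r] − [p,r] + [p,q]. For instance
  ∂[v_2,v_5,v_6] = [v_5,v_6] − [v_2,v_6] + [v_2,v_5],
  ∂[v_1,v_2,v_5] = [v_2,v_5] − [v_1,v_5] + [v_1,v_2].
As a 18×12 matrix over Z this has rank 12, with invariant factors (1,1,1,1,1,1,1,1,1,1,1,2).

Computing H_k = (kernel of ∂_k) / (image of ∂_{k+1}):

  H_0: rank C_0 − rank ∂_1 = 7 − 6 = 1, and the invariant factors of ∂_1 are all 1, so H_0 ≅ Z.
  H_1: rank ker ∂_1 − rank ∂_2 = (18 − 6) − 12 = 0, and ∂_2 has invariant factor 2 > 1, so H_1 ≅ Z/2Z.
  H_2: rank ker ∂_2 − rank ∂_3 = (12 − 12) − 0 = 0, and there is no ∂_3, so H_2 ≅ 0.

As a check, the Euler characteristic is 7 − 18 + 12 = 1, which agrees with 1 − 0 + 0 = 1.

H_0 ≅ Z,  H_1 ≅ Z/2Z,  H_2 = 0.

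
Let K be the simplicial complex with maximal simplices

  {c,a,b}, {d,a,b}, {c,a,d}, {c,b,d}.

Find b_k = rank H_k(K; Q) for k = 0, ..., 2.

b_0 = 1, b_1 = 0, b_2 = 1.

Fix the vertex order a < b < c < d and write every simplex with vertices in increasing order. Then dim K = 2 and the simplices of K are:

  0-simplices (4): a, b, c, d
  1-simplices (6): ab, ac, ad, bc, bd, cd
  2-simplices (4): abc, abd, acd, bcd

so the chain groups are C_0 ≅ Z^4, C_1 ≅ Z^6, C_2 ≅ Z^4.

Boundary ∂_1: C_1 → C_0 sends each edge [p,q] (with p < q) to q − p. For instance
  ∂cd = d − c.
As a 4×6 matrix over Z this has rank 3, with invariant factors (1,1,1).

Boundary ∂_2: C_2 → C_1 maps a triangle to the signed sum of its edges. For instance
  ∂bcd = cd − bd + bc,
  ∂acd = cd − ad + ac.
The 6×4 boundary matrix has rank 3 and Smith normal form diag(1,1,1).

Now H_k = ker ∂_k / im ∂_{k+1}, so:

  H_0: rank C_0 − rank ∂_1 = 4 − 3 = 1, and the invariant factors of ∂_1 are all 1, so H_0 ≅ Z.
  H_1: rank ker ∂_1 − rank ∂_2 = (6 − 3) − 3 = 0, and the invariant factors of ∂_2 are all 1, so H_1 ≅ 0.
  H_2: rank ker ∂_2 − rank ∂_3 = (4 − 3) − 0 = 1, and there is no ∂_3, so H_2 ≅ Z.

As a check, the Euler characteristic is 4 − 6 + 4 = 2, which agrees with 1 − 0 + 1 = 2.

Hence the Betti numbers are b_0 = 1, b_1 = 0, b_2 = 1.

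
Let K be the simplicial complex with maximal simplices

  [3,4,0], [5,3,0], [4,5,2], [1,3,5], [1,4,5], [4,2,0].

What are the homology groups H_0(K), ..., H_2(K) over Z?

H_0 ≅ Z,  H_1 ≅ Z,  H_2 = 0.

K has 6 vertices, 12 edges, 6 triangles.
rank ∂_0 = 0, rank ∂_1 = 5 ⇒ b_0 = 6 − 0 − 5 = 1; all invariant factors of ∂_1 are 1 so no torsion. So H_0 ≅ Z.
rank ∂_1 = 5, rank ∂_2 = 6 ⇒ b_1 = 12 − 5 − 6 = 1; all invariant factors of ∂_2 are 1 so no torsion. So H_1 ≅ Z.
rank ∂_2 = 6, rank ∂_3 = 0 ⇒ b_2 = 6 − 6 − 0 = 0. So H_2 ≅ 0.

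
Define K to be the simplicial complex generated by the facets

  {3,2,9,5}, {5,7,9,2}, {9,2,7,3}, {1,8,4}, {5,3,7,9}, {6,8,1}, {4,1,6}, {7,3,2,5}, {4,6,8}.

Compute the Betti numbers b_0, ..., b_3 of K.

Fix the vertex order 1 < 2 < 3 < 4 < 5 < 6 < 7 < 8 < 9 and write every simplex with vertices in increasing order. Then dim K = 3 and the simplices of K are:

  0-simplices (9): [1], [2], [3], [4], [5], [6], [7], [8], [9]
  1-simplices (16): [1,4], [1,6], [1,8], [2,3], [2,5], [2,7], [2,9], [3,5], [3,7], [3,9], [4,6], [4,8], [5,7], [5,9], [6,8], [7,9]
  2-simplices (14): [1,4,6], [1,4,8], [1,6,8], [2,3,5], [2,3,7], [2,3,9], [2,5,7], [2,5,9], [2,7,9], [3,5,7], [3,5,9], [3,7,9], [4,6,8], [5,7,9]
  3-simplices (5): [2,3,5,7], [2,3,5,9], [2,3,7,9], [2,5,7,9], [3,5,7,9]

Hence C_0 ≅ Z^9, C_1 ≅ Z^16, C_2 ≅ Z^14, C_3 ≅ Z^5.

The boundary map ∂_1: C_1 → C_0 sends each edge [p,q] (with p < q) to q − p. For instance
  ∂[5,9] = [9] − [5].
As a 9×16 matrix over Z this has rank 7, with invariant factors (1,1,1,1,1,1,1).

The boundary map ∂_2: C_2 → C_1 maps a triangle to the signed sum of its edges. For instance
  ∂[1,4,6] = [4,6] − [1,6] + [1,4],
  ∂[2,3,9] = [3,9] − [2,9] + [2,3].
The 16×14 boundary matrix has rank 9 and Smith normal form diag(1,1,1,1,1,1,1,1,1).

The boundary map ∂_3: C_3 → C_2 sends each 3-simplex σ to the alternating sum Σ_i (−1)^i (σ with its i-th vertex removed). For instance
  ∂[2,3,7,9] = [3,7,9] − [2,7,9] + [2,3,9] − [2,3,7],
  ∂[2,3,5,7] = [3,5,7] − [2,5,7] + [2,3,7] − [2,3,5].
This gives a 14×5 integer matrix of rank 4; reducing to Smith normal form yields diagonal entries (1,1,1,1).

Computing H_k = (kernel of ∂_k) / (image of ∂_{k+1}):

  H_0: rank C_0 − rank ∂_1 = 9 − 7 = 2, and the invariant factors of ∂_1 are all 1, so H_0 ≅ Z^2.
  H_1: rank ker ∂_1 − rank ∂_2 = (16 − 7) − 9 = 0, and the invariant factors of ∂_2 are all 1, so H_1 ≅ 0.
  H_2: rank ker ∂_2 − rank ∂_3 = (14 − 9) − 4 = 1, and the invariant factors of ∂_3 are all 1, so H_2 ≅ Z.
  H_3: rank ker ∂_3 − rank ∂_4 = (5 − 4) − 0 = 1, and there is no ∂_4, so H_3 ≅ Z.

As a check, the Euler characteristic is 9 − 16 + 14 − 5 = 2, which agrees with 2 − 0 + 1 − 1 = 2.

Hence the Betti numbers are b_0 = 2, b_1 = 0, b_2 = 1, b_3 = 1.

b_0 = 2, b_1 = 0, b_2 = 1, b_3 = 1.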